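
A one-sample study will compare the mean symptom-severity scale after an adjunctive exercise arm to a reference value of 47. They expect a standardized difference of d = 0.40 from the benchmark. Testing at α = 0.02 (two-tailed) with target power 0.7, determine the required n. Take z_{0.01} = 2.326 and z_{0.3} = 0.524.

n = 51

For a one-sample test: n = ((z_{α/2} + z_β) / d)².
z_{α/2} + z_β = 2.326 + 0.524 = 2.850.
n = (2.850 / 0.40)² = 7.125² = 50.77.
Round up.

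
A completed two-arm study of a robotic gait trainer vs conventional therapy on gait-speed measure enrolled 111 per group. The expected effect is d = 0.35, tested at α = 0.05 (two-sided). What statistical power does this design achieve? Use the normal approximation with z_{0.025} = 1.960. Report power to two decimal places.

For two equal groups, power = Φ(d·√(n/2) − z_{α/2}).
d·√(n/2) = 0.35 × √(111/2) = 0.35 × 7.450 = 2.607.
z_β = 2.607 − 1.960 = 0.647.
Power = Φ(0.647) = 0.741.

power ≈ 0.74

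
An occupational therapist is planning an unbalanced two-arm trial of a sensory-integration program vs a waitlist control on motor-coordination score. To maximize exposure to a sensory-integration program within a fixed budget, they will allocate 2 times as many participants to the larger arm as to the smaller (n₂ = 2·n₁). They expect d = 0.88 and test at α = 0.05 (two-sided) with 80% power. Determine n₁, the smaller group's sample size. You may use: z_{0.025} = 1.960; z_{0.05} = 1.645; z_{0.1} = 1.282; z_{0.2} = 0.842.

With allocation ratio k = n₂/n₁ = 2, Var(x̄₁−x̄₂) = σ²(1/n₁ + 1/(k·n₁)) = σ²·(k+1)/(k·n₁).
So n₁ = (1 + 1/k)·((z_{α/2} + z_β)/d)² = 1.500 × (2.802/0.88)².
n₁ = 1.500 × 10.14 = 15.2.
Round up: n₁ = 16, giving n₂ = 2 × 16 = 32.

n₁ = 16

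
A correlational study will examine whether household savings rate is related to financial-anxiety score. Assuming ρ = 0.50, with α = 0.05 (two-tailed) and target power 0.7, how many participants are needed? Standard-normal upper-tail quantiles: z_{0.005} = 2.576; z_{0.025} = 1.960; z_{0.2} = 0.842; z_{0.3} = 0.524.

Fisher's z: C = ½·ln((1+r)/(1−r)) = ½·ln(3.0000) = 0.5493.
n = ((z_{α/2} + z_β)/C)² + 3.
(1.960 + 0.524) / 0.5493 = 2.484 / 0.5493 = 4.522.
n = 4.522² + 3 = 20.45 + 3 = 23.4.
Round up.

n = 24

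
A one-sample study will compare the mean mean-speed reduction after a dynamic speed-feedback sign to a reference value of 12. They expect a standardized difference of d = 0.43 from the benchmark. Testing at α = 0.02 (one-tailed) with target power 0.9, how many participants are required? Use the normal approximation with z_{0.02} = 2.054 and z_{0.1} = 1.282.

For a one-sample test: n = ((z_{α} + z_β) / d)².
z_{α} + z_β = 2.054 + 1.282 = 3.336.
n = (3.336 / 0.43)² = 7.758² = 60.19.
Round up.

n = 61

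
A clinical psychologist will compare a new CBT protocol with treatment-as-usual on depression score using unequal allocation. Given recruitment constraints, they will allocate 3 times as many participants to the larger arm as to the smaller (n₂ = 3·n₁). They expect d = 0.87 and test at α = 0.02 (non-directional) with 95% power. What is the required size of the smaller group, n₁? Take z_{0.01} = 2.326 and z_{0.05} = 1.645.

n₁ = 28

With allocation ratio k = n₂/n₁ = 3, Var(x̄₁−x̄₂) = σ²(1/n₁ + 1/(k·n₁)) = σ²·(k+1)/(k·n₁).
So n₁ = (1 + 1/k)·((z_{α/2} + z_β)/d)² = 1.333 × (3.971/0.87)².
n₁ = 1.333 × 20.83 = 27.8.
Round up: n₁ = 28, giving n₂ = 3 × 28 = 84.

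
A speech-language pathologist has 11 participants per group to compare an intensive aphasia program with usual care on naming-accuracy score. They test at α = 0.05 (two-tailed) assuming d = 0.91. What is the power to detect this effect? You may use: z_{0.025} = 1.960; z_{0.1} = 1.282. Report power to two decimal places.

power ≈ 0.57

For two equal groups, power = Φ(d·√(n/2) − z_{α/2}).
d·√(n/2) = 0.91 × √(11/2) = 0.91 × 2.345 = 2.134.
z_β = 2.134 − 1.960 = 0.174.
Power = Φ(0.174) = 0.569.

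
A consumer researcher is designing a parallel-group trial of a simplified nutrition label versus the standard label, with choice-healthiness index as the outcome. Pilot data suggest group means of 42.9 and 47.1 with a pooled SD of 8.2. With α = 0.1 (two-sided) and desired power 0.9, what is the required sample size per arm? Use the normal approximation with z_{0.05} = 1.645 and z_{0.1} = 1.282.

n = 66 per group

Cohen's d = |M₁ − M₂| / SD_pooled = |42.9 − 47.1| / 8.2 = 4.2 / 8.2 = 0.512.
For two independent groups with equal n: n = 2·((z_{α/2} + z_β) / d)².
z_{α/2} + z_β = 1.645 + 1.282 = 2.927.
n = 2 × (2.927 / 0.512)² = 2 × 5.717² = 2 × 32.68 = 65.4.
Round up to the next whole participant.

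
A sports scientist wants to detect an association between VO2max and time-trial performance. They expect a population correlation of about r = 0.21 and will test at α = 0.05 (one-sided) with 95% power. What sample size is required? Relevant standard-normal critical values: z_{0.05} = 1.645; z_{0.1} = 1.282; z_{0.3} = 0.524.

Fisher's z: C = ½·ln((1+r)/(1−r)) = ½·ln(1.5316) = 0.2132.
n = ((z_{α} + z_β)/C)² + 3.
(1.645 + 1.645) / 0.2132 = 3.290 / 0.2132 = 15.432.
n = 15.432² + 3 = 238.13 + 3 = 241.1.
Round up.

n = 242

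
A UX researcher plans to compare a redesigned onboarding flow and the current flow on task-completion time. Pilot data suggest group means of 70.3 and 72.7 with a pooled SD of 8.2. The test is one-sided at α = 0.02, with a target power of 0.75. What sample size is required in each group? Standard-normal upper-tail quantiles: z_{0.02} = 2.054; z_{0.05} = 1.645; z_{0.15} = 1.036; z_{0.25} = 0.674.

Cohen's d = |M₁ − M₂| / SD_pooled = |70.3 − 72.7| / 8.2 = 2.4 / 8.2 = 0.293.
For two independent groups with equal n: n = 2·((z_{α} + z_β) / d)².
z_{α} + z_β = 2.054 + 0.674 = 2.728.
n = 2 × (2.728 / 0.293)² = 2 × 9.311² = 2 × 86.69 = 173.4.
Round up to the next whole participant.

n = 174 per group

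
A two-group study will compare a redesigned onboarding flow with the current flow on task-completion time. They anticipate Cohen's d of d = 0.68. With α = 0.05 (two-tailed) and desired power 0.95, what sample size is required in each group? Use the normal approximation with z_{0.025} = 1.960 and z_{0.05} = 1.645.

For two independent groups with equal n: n = 2·((z_{α/2} + z_β) / d)².
z_{α/2} + z_β = 1.960 + 1.645 = 3.605.
n = 2 × (3.605 / 0.68)² = 2 × 5.301² = 2 × 28.11 = 56.2.
Round up to the next whole participant.

n = 57 per group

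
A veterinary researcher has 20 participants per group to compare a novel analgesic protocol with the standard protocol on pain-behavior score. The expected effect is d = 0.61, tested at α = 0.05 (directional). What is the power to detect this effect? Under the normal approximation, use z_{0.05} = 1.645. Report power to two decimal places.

For two equal groups, power = Φ(d·√(n/2) − z_{α}).
d·√(n/2) = 0.61 × √(20/2) = 0.61 × 3.162 = 1.929.
z_β = 1.929 − 1.645 = 0.284.
Power = Φ(0.284) = 0.612.

power ≈ 0.61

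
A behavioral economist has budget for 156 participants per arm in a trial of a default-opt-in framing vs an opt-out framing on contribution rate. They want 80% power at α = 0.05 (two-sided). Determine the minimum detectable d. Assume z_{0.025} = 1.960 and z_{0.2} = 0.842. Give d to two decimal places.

d_min ≈ 0.32

For two independent groups of n = 156 each: d_min = (z_{α/2} + z_β)·√(2/n).
z-sum = 1.960 + 0.842 = 2.802.
d_min = 2.802 × √(2/156) = 2.802 × 0.1132 = 0.317.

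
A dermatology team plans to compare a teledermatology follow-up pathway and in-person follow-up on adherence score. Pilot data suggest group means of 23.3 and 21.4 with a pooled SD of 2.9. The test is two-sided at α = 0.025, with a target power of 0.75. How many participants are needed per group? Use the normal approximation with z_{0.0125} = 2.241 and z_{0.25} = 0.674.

Cohen's d = |M₁ − M₂| / SD_pooled = |23.3 − 21.4| / 2.9 = 1.9 / 2.9 = 0.655.
For two independent groups with equal n: n = 2·((z_{α/2} + z_β) / d)².
z_{α/2} + z_β = 2.241 + 0.674 = 2.915.
n = 2 × (2.915 / 0.655)² = 2 × 4.450² = 2 × 19.81 = 39.6.
Round up to the next whole participant.

n = 40 per group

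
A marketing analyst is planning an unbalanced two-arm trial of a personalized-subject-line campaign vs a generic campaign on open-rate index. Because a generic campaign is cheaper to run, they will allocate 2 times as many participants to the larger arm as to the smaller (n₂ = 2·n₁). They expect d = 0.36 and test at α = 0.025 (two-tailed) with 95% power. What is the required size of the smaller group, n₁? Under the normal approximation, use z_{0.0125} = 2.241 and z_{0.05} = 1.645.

With allocation ratio k = n₂/n₁ = 2, Var(x̄₁−x̄₂) = σ²(1/n₁ + 1/(k·n₁)) = σ²·(k+1)/(k·n₁).
So n₁ = (1 + 1/k)·((z_{α/2} + z_β)/d)² = 1.500 × (3.886/0.36)².
n₁ = 1.500 × 116.52 = 174.8.
Round up: n₁ = 175, giving n₂ = 2 × 175 = 350.

n₁ = 175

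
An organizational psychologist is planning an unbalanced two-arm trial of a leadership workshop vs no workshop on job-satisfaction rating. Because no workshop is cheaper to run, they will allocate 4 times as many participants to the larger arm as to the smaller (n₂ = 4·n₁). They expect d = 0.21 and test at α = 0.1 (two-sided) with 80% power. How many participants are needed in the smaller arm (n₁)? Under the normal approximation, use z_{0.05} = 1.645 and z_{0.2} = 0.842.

n₁ = 176

With allocation ratio k = n₂/n₁ = 4, Var(x̄₁−x̄₂) = σ²(1/n₁ + 1/(k·n₁)) = σ²·(k+1)/(k·n₁).
So n₁ = (1 + 1/k)·((z_{α/2} + z_β)/d)² = 1.250 × (2.487/0.21)².
n₁ = 1.250 × 140.25 = 175.3.
Round up: n₁ = 176, giving n₂ = 4 × 176 = 704.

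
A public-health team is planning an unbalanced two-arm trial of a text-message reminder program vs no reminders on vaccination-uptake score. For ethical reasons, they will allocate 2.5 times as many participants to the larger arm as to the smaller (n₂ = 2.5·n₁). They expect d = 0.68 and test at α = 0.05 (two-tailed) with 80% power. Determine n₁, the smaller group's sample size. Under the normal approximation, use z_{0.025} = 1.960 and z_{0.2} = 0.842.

With allocation ratio k = n₂/n₁ = 2.5, Var(x̄₁−x̄₂) = σ²(1/n₁ + 1/(k·n₁)) = σ²·(k+1)/(k·n₁).
So n₁ = (1 + 1/k)·((z_{α/2} + z_β)/d)² = 1.400 × (2.802/0.68)².
n₁ = 1.400 × 16.98 = 23.8.
Round up: n₁ = 24, giving n₂ = 2.5 × 24 = 60.

n₁ = 24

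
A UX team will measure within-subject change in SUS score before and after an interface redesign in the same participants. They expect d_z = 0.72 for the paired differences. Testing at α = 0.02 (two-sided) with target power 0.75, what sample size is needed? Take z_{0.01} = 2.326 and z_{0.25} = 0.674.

For a paired (one-sample on differences) test: n = ((z_{α/2} + z_β) / d)².
z_{α/2} + z_β = 2.326 + 0.674 = 3.000.
n = (3.000 / 0.72)² = 4.167² = 17.36.
Round up.

n = 18 pairs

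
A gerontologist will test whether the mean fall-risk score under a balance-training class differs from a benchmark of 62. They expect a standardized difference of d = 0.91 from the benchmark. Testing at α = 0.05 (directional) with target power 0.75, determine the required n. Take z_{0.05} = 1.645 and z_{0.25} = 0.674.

For a one-sample test: n = ((z_{α} + z_β) / d)².
z_{α} + z_β = 1.645 + 0.674 = 2.319.
n = (2.319 / 0.91)² = 2.548² = 6.49.
Round up.

n = 7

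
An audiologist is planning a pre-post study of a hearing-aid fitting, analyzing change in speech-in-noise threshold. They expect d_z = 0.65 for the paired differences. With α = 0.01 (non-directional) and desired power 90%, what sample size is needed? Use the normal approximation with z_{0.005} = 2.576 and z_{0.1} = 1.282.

n = 36 pairs

For a paired (one-sample on differences) test: n = ((z_{α/2} + z_β) / d)².
z_{α/2} + z_β = 2.576 + 1.282 = 3.858.
n = (3.858 / 0.65)² = 5.935² = 35.23.
Round up.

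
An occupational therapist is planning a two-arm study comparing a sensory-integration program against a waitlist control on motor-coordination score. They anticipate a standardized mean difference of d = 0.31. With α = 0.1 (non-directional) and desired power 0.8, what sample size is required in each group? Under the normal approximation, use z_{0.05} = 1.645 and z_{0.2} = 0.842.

n = 129 per group

For two independent groups with equal n: n = 2·((z_{α/2} + z_β) / d)².
z_{α/2} + z_β = 1.645 + 0.842 = 2.487.
n = 2 × (2.487 / 0.31)² = 2 × 8.023² = 2 × 64.36 = 128.7.
Round up to the next whole participant.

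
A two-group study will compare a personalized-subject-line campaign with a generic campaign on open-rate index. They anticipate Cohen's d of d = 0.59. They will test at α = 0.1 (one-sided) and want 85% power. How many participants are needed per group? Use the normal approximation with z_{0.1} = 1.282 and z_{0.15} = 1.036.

For two independent groups with equal n: n = 2·((z_{α} + z_β) / d)².
z_{α} + z_β = 1.282 + 1.036 = 2.318.
n = 2 × (2.318 / 0.59)² = 2 × 3.929² = 2 × 15.44 = 30.9.
Round up to the next whole participant.

n = 31 per group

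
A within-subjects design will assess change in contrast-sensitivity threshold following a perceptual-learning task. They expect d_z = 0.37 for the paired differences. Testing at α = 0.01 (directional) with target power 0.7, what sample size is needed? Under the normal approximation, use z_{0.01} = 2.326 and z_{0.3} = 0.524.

For a paired (one-sample on differences) test: n = ((z_{α} + z_β) / d)².
z_{α} + z_β = 2.326 + 0.524 = 2.850.
n = (2.850 / 0.37)² = 7.703² = 59.33.
Round up.

n = 60 pairs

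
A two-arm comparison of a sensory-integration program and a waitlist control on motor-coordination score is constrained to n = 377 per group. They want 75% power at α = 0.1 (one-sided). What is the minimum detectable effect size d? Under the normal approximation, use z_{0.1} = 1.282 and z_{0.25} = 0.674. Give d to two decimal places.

d_min ≈ 0.14

For two independent groups of n = 377 each: d_min = (z_{α} + z_β)·√(2/n).
z-sum = 1.282 + 0.674 = 1.956.
d_min = 1.956 × √(2/377) = 1.956 × 0.0728 = 0.142.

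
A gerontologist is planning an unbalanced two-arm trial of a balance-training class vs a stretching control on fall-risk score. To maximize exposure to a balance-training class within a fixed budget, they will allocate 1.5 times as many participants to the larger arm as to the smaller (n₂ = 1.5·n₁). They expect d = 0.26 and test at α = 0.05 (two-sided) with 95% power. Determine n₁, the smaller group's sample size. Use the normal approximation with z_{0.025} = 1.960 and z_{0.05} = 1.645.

With allocation ratio k = n₂/n₁ = 1.5, Var(x̄₁−x̄₂) = σ²(1/n₁ + 1/(k·n₁)) = σ²·(k+1)/(k·n₁).
So n₁ = (1 + 1/k)·((z_{α/2} + z_β)/d)² = 1.667 × (3.605/0.26)².
n₁ = 1.667 × 192.25 = 320.4.
Round up: n₁ = 321, giving n₂ = ⌈1.5 × 321⌉ = ⌈481.5⌉ = 482.

n₁ = 321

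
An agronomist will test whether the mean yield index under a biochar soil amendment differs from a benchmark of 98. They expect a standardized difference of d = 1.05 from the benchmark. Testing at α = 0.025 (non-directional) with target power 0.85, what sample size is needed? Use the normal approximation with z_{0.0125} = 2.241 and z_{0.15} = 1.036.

For a one-sample test: n = ((z_{α/2} + z_β) / d)².
z_{α/2} + z_β = 2.241 + 1.036 = 3.277.
n = (3.277 / 1.05)² = 3.121² = 9.74.
Round up.

n = 10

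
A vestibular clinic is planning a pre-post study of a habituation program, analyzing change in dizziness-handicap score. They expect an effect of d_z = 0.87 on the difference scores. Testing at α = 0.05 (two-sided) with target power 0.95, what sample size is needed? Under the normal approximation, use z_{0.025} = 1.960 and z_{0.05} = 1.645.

n = 18 pairs

For a paired (one-sample on differences) test: n = ((z_{α/2} + z_β) / d)².
z_{α/2} + z_β = 1.960 + 1.645 = 3.605.
n = (3.605 / 0.87)² = 4.144² = 17.17.
Round up.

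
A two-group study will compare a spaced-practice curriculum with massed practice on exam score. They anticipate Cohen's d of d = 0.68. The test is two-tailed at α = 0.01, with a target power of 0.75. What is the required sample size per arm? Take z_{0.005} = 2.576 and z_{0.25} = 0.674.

For two independent groups with equal n: n = 2·((z_{α/2} + z_β) / d)².
z_{α/2} + z_β = 2.576 + 0.674 = 3.250.
n = 2 × (3.250 / 0.68)² = 2 × 4.779² = 2 × 22.84 = 45.7.
Round up to the next whole participant.

n = 46 per group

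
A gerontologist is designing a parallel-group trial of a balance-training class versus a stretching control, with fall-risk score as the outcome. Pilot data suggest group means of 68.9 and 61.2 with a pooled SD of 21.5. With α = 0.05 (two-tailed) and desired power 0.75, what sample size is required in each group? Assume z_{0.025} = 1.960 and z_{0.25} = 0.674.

Cohen's d = |M₁ − M₂| / SD_pooled = |68.9 − 61.2| / 21.5 = 7.7 / 21.5 = 0.358.
For two independent groups with equal n: n = 2·((z_{α/2} + z_β) / d)².
z_{α/2} + z_β = 1.960 + 0.674 = 2.634.
n = 2 × (2.634 / 0.358)² = 2 × 7.358² = 2 × 54.13 = 108.3.
Round up to the next whole participant.

n = 109 per group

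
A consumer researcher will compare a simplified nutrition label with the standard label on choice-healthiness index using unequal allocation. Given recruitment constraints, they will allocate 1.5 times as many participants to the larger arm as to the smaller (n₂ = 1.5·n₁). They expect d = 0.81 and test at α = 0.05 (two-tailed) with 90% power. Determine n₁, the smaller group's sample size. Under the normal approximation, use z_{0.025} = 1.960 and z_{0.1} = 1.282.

With allocation ratio k = n₂/n₁ = 1.5, Var(x̄₁−x̄₂) = σ²(1/n₁ + 1/(k·n₁)) = σ²·(k+1)/(k·n₁).
So n₁ = (1 + 1/k)·((z_{α/2} + z_β)/d)² = 1.667 × (3.242/0.81)².
n₁ = 1.667 × 16.02 = 26.7.
Round up: n₁ = 27, giving n₂ = ⌈1.5 × 27⌉ = ⌈40.5⌉ = 41.

n₁ = 27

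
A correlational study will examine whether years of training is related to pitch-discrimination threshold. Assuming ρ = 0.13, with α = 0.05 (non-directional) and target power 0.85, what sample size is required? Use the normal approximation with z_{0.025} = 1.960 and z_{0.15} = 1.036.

Fisher's z: C = ½·ln((1+r)/(1−r)) = ½·ln(1.2989) = 0.1307.
n = ((z_{α/2} + z_β)/C)² + 3.
(1.960 + 1.036) / 0.1307 = 2.996 / 0.1307 = 22.923.
n = 22.923² + 3 = 525.45 + 3 = 528.5.
Round up.

n = 529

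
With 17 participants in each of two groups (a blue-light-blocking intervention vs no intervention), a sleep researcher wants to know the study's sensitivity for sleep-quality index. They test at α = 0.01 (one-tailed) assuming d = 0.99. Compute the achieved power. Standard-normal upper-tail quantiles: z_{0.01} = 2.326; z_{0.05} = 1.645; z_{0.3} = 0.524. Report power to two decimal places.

power ≈ 0.71

For two equal groups, power = Φ(d·√(n/2) − z_{α}).
d·√(n/2) = 0.99 × √(17/2) = 0.99 × 2.915 = 2.886.
z_β = 2.886 − 2.326 = 0.560.
Power = Φ(0.560) = 0.712.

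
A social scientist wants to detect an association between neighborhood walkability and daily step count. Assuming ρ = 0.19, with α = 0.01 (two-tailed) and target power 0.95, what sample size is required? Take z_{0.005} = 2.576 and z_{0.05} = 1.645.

Fisher's z: C = ½·ln((1+r)/(1−r)) = ½·ln(1.4691) = 0.1923.
n = ((z_{α/2} + z_β)/C)² + 3.
(2.576 + 1.645) / 0.1923 = 4.221 / 0.1923 = 21.950.
n = 21.950² + 3 = 481.81 + 3 = 484.8.
Round up.

n = 485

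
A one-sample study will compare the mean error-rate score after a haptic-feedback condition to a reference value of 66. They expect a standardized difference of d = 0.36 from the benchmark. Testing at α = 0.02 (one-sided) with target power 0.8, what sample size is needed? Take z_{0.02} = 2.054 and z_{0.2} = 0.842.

n = 65

For a one-sample test: n = ((z_{α} + z_β) / d)².
z_{α} + z_β = 2.054 + 0.842 = 2.896.
n = (2.896 / 0.36)² = 8.044² = 64.71.
Round up.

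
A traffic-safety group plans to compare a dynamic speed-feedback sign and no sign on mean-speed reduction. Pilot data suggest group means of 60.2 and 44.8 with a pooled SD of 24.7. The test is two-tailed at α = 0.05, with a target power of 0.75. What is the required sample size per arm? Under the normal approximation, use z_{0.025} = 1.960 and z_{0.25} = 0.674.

n = 36 per group

Cohen's d = |M₁ − M₂| / SD_pooled = |60.2 − 44.8| / 24.7 = 15.4 / 24.7 = 0.623.
For two independent groups with equal n: n = 2·((z_{α/2} + z_β) / d)².
z_{α/2} + z_β = 1.960 + 0.674 = 2.634.
n = 2 × (2.634 / 0.623)² = 2 × 4.228² = 2 × 17.88 = 35.8.
Round up to the next whole participant.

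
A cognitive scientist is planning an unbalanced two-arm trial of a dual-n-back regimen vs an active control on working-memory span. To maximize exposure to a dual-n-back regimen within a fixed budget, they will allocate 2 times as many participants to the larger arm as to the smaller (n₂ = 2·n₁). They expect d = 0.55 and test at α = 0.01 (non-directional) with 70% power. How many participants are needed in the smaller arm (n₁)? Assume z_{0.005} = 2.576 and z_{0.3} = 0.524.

n₁ = 48

With allocation ratio k = n₂/n₁ = 2, Var(x̄₁−x̄₂) = σ²(1/n₁ + 1/(k·n₁)) = σ²·(k+1)/(k·n₁).
So n₁ = (1 + 1/k)·((z_{α/2} + z_β)/d)² = 1.500 × (3.100/0.55)².
n₁ = 1.500 × 31.77 = 47.7.
Round up: n₁ = 48, giving n₂ = 2 × 48 = 96.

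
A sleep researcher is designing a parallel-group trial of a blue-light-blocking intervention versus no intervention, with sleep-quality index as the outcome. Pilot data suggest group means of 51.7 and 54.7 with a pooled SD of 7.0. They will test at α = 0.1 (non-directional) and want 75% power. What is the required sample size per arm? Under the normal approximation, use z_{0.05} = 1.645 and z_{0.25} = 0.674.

Cohen's d = |M₁ − M₂| / SD_pooled = |51.7 − 54.7| / 7.0 = 3.0 / 7.0 = 0.429.
For two independent groups with equal n: n = 2·((z_{α/2} + z_β) / d)².
z_{α/2} + z_β = 1.645 + 0.674 = 2.319.
n = 2 × (2.319 / 0.429)² = 2 × 5.406² = 2 × 29.22 = 58.4.
Round up to the next whole participant.

n = 59 per group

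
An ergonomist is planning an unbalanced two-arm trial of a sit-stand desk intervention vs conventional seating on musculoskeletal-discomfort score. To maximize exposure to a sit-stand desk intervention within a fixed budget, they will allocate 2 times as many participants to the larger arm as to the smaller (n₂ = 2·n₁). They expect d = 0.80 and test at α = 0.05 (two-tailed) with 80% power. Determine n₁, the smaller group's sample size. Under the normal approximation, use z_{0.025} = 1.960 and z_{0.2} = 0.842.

n₁ = 19

With allocation ratio k = n₂/n₁ = 2, Var(x̄₁−x̄₂) = σ²(1/n₁ + 1/(k·n₁)) = σ²·(k+1)/(k·n₁).
So n₁ = (1 + 1/k)·((z_{α/2} + z_β)/d)² = 1.500 × (2.802/0.80)².
n₁ = 1.500 × 12.27 = 18.4.
Round up: n₁ = 19, giving n₂ = 2 × 19 = 38.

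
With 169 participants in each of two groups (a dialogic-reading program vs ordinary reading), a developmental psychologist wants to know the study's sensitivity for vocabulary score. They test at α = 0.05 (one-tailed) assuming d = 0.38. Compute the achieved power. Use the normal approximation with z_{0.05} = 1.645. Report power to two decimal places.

For two equal groups, power = Φ(d·√(n/2) − z_{α}).
d·√(n/2) = 0.38 × √(169/2) = 0.38 × 9.192 = 3.493.
z_β = 3.493 − 1.645 = 1.848.
Power = Φ(1.848) = 0.968.

power ≈ 0.97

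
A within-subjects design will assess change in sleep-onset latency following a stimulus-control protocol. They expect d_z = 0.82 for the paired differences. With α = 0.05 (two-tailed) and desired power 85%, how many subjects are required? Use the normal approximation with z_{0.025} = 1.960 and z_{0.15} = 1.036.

For a paired (one-sample on differences) test: n = ((z_{α/2} + z_β) / d)².
z_{α/2} + z_β = 1.960 + 1.036 = 2.996.
n = (2.996 / 0.82)² = 3.654² = 13.35.
Round up.

n = 14 pairs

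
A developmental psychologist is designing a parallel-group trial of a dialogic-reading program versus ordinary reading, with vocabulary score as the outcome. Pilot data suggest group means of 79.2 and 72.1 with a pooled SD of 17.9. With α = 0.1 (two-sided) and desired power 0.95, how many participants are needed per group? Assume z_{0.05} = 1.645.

n = 138 per group

Cohen's d = |M₁ − M₂| / SD_pooled = |79.2 − 72.1| / 17.9 = 7.1 / 17.9 = 0.397.
For two independent groups with equal n: n = 2·((z_{α/2} + z_β) / d)².
z_{α/2} + z_β = 1.645 + 1.645 = 3.290.
n = 2 × (3.290 / 0.397)² = 2 × 8.287² = 2 × 68.68 = 137.4.
Round up to the next whole participant.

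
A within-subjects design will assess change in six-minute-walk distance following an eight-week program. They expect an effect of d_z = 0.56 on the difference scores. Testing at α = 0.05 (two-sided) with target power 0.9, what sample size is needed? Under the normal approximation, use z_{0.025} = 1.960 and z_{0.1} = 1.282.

For a paired (one-sample on differences) test: n = ((z_{α/2} + z_β) / d)².
z_{α/2} + z_β = 1.960 + 1.282 = 3.242.
n = (3.242 / 0.56)² = 5.789² = 33.52.
Round up.

n = 34 pairs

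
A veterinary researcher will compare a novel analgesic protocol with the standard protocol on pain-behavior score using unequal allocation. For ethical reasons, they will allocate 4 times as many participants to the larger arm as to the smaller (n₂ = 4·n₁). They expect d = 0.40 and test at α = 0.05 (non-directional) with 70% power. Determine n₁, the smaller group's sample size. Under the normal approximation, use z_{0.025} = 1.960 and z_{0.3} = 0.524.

With allocation ratio k = n₂/n₁ = 4, Var(x̄₁−x̄₂) = σ²(1/n₁ + 1/(k·n₁)) = σ²·(k+1)/(k·n₁).
So n₁ = (1 + 1/k)·((z_{α/2} + z_β)/d)² = 1.250 × (2.484/0.40)².
n₁ = 1.250 × 38.56 = 48.2.
Round up: n₁ = 49, giving n₂ = 4 × 49 = 196.

n₁ = 49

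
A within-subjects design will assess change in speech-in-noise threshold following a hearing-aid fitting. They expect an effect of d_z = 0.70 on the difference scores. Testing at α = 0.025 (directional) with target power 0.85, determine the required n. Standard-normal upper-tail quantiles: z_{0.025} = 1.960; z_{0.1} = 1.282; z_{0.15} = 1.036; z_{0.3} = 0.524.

For a paired (one-sample on differences) test: n = ((z_{α} + z_β) / d)².
z_{α} + z_β = 1.960 + 1.036 = 2.996.
n = (2.996 / 0.70)² = 4.280² = 18.32.
Round up.

n = 19 pairs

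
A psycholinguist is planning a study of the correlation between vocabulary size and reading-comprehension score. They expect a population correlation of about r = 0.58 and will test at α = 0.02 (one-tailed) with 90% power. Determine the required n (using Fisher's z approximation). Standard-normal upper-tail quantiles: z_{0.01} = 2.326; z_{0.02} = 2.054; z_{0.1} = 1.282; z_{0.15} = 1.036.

Fisher's z: C = ½·ln((1+r)/(1−r)) = ½·ln(3.7619) = 0.6625.
n = ((z_{α} + z_β)/C)² + 3.
(2.054 + 1.282) / 0.6625 = 3.336 / 0.6625 = 5.035.
n = 5.035² + 3 = 25.36 + 3 = 28.4.
Round up.

n = 29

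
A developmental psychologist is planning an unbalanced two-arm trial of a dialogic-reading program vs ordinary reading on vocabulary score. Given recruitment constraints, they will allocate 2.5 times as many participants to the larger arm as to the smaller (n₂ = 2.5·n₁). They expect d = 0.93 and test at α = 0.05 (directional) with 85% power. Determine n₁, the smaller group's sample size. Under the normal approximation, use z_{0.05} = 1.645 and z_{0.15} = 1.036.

n₁ = 12

With allocation ratio k = n₂/n₁ = 2.5, Var(x̄₁−x̄₂) = σ²(1/n₁ + 1/(k·n₁)) = σ²·(k+1)/(k·n₁).
So n₁ = (1 + 1/k)·((z_{α} + z_β)/d)² = 1.400 × (2.681/0.93)².
n₁ = 1.400 × 8.31 = 11.6.
Round up: n₁ = 12, giving n₂ = 2.5 × 12 = 30.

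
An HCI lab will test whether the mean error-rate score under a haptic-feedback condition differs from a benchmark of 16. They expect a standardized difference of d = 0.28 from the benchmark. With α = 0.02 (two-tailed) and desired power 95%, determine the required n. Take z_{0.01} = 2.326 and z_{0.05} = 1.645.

n = 202

For a one-sample test: n = ((z_{α/2} + z_β) / d)².
z_{α/2} + z_β = 2.326 + 1.645 = 3.971.
n = (3.971 / 0.28)² = 14.182² = 201.13.
Round up.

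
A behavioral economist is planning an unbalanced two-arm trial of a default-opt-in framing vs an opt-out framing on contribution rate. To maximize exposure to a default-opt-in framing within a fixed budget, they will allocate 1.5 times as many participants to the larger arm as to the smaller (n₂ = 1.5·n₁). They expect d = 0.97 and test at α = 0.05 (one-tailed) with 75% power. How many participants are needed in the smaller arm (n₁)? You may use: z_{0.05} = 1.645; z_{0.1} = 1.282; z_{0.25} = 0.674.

n₁ = 10

With allocation ratio k = n₂/n₁ = 1.5, Var(x̄₁−x̄₂) = σ²(1/n₁ + 1/(k·n₁)) = σ²·(k+1)/(k·n₁).
So n₁ = (1 + 1/k)·((z_{α} + z_β)/d)² = 1.667 × (2.319/0.97)².
n₁ = 1.667 × 5.72 = 9.5.
Round up: n₁ = 10, giving n₂ = 1.5 × 10 = 15.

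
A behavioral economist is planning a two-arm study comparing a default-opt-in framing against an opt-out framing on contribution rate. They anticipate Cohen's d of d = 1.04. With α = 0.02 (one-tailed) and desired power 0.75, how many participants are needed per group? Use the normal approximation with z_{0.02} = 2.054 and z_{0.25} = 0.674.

n = 14 per group

For two independent groups with equal n: n = 2·((z_{α} + z_β) / d)².
z_{α} + z_β = 2.054 + 0.674 = 2.728.
n = 2 × (2.728 / 1.04)² = 2 × 2.623² = 2 × 6.88 = 13.8.
Round up to the next whole participant.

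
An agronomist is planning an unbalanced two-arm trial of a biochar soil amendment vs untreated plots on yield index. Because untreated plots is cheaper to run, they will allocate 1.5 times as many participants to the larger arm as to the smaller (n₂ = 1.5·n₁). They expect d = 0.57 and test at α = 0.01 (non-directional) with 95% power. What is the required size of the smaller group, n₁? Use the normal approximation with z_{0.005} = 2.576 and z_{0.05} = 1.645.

n₁ = 92

With allocation ratio k = n₂/n₁ = 1.5, Var(x̄₁−x̄₂) = σ²(1/n₁ + 1/(k·n₁)) = σ²·(k+1)/(k·n₁).
So n₁ = (1 + 1/k)·((z_{α/2} + z_β)/d)² = 1.667 × (4.221/0.57)².
n₁ = 1.667 × 54.84 = 91.4.
Round up: n₁ = 92, giving n₂ = 1.5 × 92 = 138.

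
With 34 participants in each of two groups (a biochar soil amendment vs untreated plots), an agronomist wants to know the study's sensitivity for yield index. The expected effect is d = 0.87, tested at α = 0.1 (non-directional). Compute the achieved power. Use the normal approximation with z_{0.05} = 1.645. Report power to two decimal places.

power ≈ 0.97

For two equal groups, power = Φ(d·√(n/2) − z_{α/2}).
d·√(n/2) = 0.87 × √(34/2) = 0.87 × 4.123 = 3.587.
z_β = 3.587 − 1.645 = 1.942.
Power = Φ(1.942) = 0.974.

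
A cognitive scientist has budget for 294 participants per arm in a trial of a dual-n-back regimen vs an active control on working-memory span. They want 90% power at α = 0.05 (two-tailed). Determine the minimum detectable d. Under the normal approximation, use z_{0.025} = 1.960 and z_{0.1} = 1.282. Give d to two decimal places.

For two independent groups of n = 294 each: d_min = (z_{α/2} + z_β)·√(2/n).
z-sum = 1.960 + 1.282 = 3.242.
d_min = 3.242 × √(2/294) = 3.242 × 0.0825 = 0.267.

d_min ≈ 0.27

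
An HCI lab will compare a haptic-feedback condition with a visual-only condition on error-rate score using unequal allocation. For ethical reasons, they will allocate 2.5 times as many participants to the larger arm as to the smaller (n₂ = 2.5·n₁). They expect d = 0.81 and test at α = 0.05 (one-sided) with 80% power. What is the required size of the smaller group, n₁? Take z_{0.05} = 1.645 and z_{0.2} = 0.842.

With allocation ratio k = n₂/n₁ = 2.5, Var(x̄₁−x̄₂) = σ²(1/n₁ + 1/(k·n₁)) = σ²·(k+1)/(k·n₁).
So n₁ = (1 + 1/k)·((z_{α} + z_β)/d)² = 1.400 × (2.487/0.81)².
n₁ = 1.400 × 9.43 = 13.2.
Round up: n₁ = 14, giving n₂ = 2.5 × 14 = 35.

n₁ = 14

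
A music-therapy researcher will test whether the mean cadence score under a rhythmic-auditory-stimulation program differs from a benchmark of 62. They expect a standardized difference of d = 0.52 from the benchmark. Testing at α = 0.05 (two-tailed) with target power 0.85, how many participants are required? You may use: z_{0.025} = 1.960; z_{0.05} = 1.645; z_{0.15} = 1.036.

For a one-sample test: n = ((z_{α/2} + z_β) / d)².
z_{α/2} + z_β = 1.960 + 1.036 = 2.996.
n = (2.996 / 0.52)² = 5.762² = 33.20.
Round up.

n = 34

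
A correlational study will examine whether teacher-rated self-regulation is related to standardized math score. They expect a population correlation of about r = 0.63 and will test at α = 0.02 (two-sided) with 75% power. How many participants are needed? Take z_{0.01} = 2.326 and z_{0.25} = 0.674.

n = 20

Fisher's z: C = ½·ln((1+r)/(1−r)) = ½·ln(4.4054) = 0.7414.
n = ((z_{α/2} + z_β)/C)² + 3.
(2.326 + 0.674) / 0.7414 = 3.000 / 0.7414 = 4.046.
n = 4.046² + 3 = 16.37 + 3 = 19.4.
Round up.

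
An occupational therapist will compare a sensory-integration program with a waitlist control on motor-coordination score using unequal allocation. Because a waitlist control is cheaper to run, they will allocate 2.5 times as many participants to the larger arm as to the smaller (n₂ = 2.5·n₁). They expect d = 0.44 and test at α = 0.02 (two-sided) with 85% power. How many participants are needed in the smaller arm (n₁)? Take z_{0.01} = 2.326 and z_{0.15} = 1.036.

With allocation ratio k = n₂/n₁ = 2.5, Var(x̄₁−x̄₂) = σ²(1/n₁ + 1/(k·n₁)) = σ²·(k+1)/(k·n₁).
So n₁ = (1 + 1/k)·((z_{α/2} + z_β)/d)² = 1.400 × (3.362/0.44)².
n₁ = 1.400 × 58.38 = 81.7.
Round up: n₁ = 82, giving n₂ = 2.5 × 82 = 205.

n₁ = 82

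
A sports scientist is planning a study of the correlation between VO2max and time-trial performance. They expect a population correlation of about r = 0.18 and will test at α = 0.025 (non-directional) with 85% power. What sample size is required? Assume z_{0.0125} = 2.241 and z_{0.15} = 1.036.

n = 328

Fisher's z: C = ½·ln((1+r)/(1−r)) = ½·ln(1.4390) = 0.1820.
n = ((z_{α/2} + z_β)/C)² + 3.
(2.241 + 1.036) / 0.1820 = 3.277 / 0.1820 = 18.005.
n = 18.005² + 3 = 324.20 + 3 = 327.2.
Round up.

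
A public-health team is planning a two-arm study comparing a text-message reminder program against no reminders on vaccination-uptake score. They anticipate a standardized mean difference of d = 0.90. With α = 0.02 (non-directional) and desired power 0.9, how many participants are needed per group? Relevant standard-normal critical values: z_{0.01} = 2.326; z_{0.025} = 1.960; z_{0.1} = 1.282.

n = 33 per group

For two independent groups with equal n: n = 2·((z_{α/2} + z_β) / d)².
z_{α/2} + z_β = 2.326 + 1.282 = 3.608.
n = 2 × (3.608 / 0.90)² = 2 × 4.009² = 2 × 16.07 = 32.1.
Round up to the next whole participant.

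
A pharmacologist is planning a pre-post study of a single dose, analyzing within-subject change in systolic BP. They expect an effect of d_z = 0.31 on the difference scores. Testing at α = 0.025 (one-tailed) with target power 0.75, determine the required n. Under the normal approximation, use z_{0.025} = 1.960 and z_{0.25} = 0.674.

n = 73 pairs

For a paired (one-sample on differences) test: n = ((z_{α} + z_β) / d)².
z_{α} + z_β = 1.960 + 0.674 = 2.634.
n = (2.634 / 0.31)² = 8.497² = 72.20.
Round up.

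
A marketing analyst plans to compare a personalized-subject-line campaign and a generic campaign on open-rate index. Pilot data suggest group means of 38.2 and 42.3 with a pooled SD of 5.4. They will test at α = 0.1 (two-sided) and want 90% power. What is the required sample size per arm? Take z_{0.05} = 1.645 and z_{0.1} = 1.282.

Cohen's d = |M₁ − M₂| / SD_pooled = |38.2 − 42.3| / 5.4 = 4.1 / 5.4 = 0.759.
For two independent groups with equal n: n = 2·((z_{α/2} + z_β) / d)².
z_{α/2} + z_β = 1.645 + 1.282 = 2.927.
n = 2 × (2.927 / 0.759)² = 2 × 3.856² = 2 × 14.87 = 29.7.
Round up to the next whole participant.

n = 30 per group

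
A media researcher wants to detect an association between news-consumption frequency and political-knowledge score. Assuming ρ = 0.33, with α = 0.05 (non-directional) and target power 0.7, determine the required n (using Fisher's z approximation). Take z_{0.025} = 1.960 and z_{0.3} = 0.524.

Fisher's z: C = ½·ln((1+r)/(1−r)) = ½·ln(1.9851) = 0.3428.
n = ((z_{α/2} + z_β)/C)² + 3.
(1.960 + 0.524) / 0.3428 = 2.484 / 0.3428 = 7.246.
n = 7.246² + 3 = 52.51 + 3 = 55.5.
Round up.

n = 56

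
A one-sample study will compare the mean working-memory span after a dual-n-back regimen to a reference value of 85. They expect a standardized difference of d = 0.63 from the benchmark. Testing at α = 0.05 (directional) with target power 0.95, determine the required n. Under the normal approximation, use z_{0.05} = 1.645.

n = 28

For a one-sample test: n = ((z_{α} + z_β) / d)².
z_{α} + z_β = 1.645 + 1.645 = 3.290.
n = (3.290 / 0.63)² = 5.222² = 27.27.
Round up.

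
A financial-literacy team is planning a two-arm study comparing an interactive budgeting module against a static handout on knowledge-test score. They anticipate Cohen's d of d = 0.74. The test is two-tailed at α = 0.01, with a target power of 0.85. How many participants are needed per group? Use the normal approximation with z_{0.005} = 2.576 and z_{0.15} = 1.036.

For two independent groups with equal n: n = 2·((z_{α/2} + z_β) / d)².
z_{α/2} + z_β = 2.576 + 1.036 = 3.612.
n = 2 × (3.612 / 0.74)² = 2 × 4.881² = 2 × 23.82 = 47.6.
Round up to the next whole participant.

n = 48 per group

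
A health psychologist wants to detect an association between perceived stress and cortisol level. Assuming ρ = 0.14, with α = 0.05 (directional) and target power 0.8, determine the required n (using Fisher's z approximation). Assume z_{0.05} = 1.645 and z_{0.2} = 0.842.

n = 315

Fisher's z: C = ½·ln((1+r)/(1−r)) = ½·ln(1.3256) = 0.1409.
n = ((z_{α} + z_β)/C)² + 3.
(1.645 + 0.842) / 0.1409 = 2.487 / 0.1409 = 17.651.
n = 17.651² + 3 = 311.55 + 3 = 314.6.
Round up.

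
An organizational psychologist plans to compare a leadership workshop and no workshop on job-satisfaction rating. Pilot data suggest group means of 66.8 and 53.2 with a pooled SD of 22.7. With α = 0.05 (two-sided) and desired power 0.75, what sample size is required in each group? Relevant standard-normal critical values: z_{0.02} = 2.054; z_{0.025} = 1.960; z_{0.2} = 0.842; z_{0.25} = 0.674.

Cohen's d = |M₁ − M₂| / SD_pooled = |66.8 − 53.2| / 22.7 = 13.6 / 22.7 = 0.599.
For two independent groups with equal n: n = 2·((z_{α/2} + z_β) / d)².
z_{α/2} + z_β = 1.960 + 0.674 = 2.634.
n = 2 × (2.634 / 0.599)² = 2 × 4.397² = 2 × 19.34 = 38.7.
Round up to the next whole participant.

n = 39 per group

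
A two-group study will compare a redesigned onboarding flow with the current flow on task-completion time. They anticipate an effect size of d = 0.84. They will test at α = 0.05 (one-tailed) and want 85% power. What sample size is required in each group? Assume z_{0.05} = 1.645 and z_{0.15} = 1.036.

For two independent groups with equal n: n = 2·((z_{α} + z_β) / d)².
z_{α} + z_β = 1.645 + 1.036 = 2.681.
n = 2 × (2.681 / 0.84)² = 2 × 3.192² = 2 × 10.19 = 20.4.
Round up to the next whole participant.

n = 21 per group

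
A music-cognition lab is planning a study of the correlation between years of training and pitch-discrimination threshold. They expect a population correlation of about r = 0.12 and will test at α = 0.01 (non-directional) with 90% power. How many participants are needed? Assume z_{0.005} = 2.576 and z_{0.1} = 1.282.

n = 1027

Fisher's z: C = ½·ln((1+r)/(1−r)) = ½·ln(1.2727) = 0.1206.
n = ((z_{α/2} + z_β)/C)² + 3.
(2.576 + 1.282) / 0.1206 = 3.858 / 0.1206 = 31.990.
n = 31.990² + 3 = 1023.36 + 3 = 1026.4.
Round up.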